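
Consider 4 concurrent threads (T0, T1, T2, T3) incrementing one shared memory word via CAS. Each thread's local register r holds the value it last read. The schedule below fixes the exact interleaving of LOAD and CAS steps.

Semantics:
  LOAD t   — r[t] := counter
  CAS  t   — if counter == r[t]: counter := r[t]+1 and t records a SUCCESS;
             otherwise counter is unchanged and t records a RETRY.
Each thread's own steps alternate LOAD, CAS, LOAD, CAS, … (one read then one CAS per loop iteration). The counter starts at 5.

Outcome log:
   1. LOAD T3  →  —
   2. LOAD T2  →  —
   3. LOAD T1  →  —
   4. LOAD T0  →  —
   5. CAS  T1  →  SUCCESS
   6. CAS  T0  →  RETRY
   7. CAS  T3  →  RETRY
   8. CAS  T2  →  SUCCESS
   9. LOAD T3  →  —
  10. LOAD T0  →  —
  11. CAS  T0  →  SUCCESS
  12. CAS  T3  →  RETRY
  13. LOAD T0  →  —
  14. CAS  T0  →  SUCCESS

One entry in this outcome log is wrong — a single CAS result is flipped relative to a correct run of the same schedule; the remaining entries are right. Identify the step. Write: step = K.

step = 8

Correct run:
   1) LOAD T3:  M=5  r_T3=5
   2) LOAD T2:  M=5  r_T2=5
   3) LOAD T1:  M=5  r_T1=5
   4) LOAD T0:  M=5  r_T0=5
   5) CAS  T1:  M=6  r_T1=5 ✓
   6) CAS  T0:  M=6  r_T0=5 ✗
   7) CAS  T3:  M=6  r_T3=5 ✗
   8) CAS  T2:  M=6  r_T2=5 ✗
   9) LOAD T3:  M=6  r_T3=6
  10) LOAD T0:  M=6  r_T0=6
  11) CAS  T0:  M=7  r_T0=6 ✓
  12) CAS  T3:  M=7  r_T3=6 ✗
  13) LOAD T0:  M=7  r_T0=7
  14) CAS  T0:  M=8  r_T0=7 ✓
Mismatch at 8.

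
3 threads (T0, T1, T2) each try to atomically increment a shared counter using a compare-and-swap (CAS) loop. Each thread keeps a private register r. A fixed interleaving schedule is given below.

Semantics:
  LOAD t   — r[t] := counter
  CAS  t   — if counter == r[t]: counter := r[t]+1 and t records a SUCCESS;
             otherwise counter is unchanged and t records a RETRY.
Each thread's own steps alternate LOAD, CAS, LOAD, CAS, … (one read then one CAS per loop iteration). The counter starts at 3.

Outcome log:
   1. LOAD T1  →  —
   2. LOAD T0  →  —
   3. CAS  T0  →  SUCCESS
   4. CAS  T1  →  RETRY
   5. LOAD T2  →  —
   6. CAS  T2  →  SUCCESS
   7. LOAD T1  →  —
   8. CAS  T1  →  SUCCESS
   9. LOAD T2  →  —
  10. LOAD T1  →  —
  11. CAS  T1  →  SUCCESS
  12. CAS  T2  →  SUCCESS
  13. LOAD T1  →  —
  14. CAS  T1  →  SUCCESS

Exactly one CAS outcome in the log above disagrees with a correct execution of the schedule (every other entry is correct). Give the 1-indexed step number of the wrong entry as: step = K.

Reference trace:
   1) LOAD T1:  M=3  r_T1=3
   2) LOAD T0:  M=3  r_T0=3
   3) CAS  T0:  M=4  r_T0=3 ✓
   4) CAS  T1:  M=4  r_T1=3 ✗
   5) LOAD T2:  M=4  r_T2=4
   6) CAS  T2:  M=5  r_T2=4 ✓
   7) LOAD T1:  M=5  r_T1=5
   8) CAS  T1:  M=6  r_T1=5 ✓
   9) LOAD T2:  M=6  r_T2=6
  10) LOAD T1:  M=6  r_T1=6
  11) CAS  T1:  M=7  r_T1=6 ✓
  12) CAS  T2:  M=7  r_T2=6 ✗
  13) LOAD T1:  M=7  r_T1=7
  14) CAS  T1:  M=8  r_T1=7 ✓
Log disagrees first at step 12.

step = 12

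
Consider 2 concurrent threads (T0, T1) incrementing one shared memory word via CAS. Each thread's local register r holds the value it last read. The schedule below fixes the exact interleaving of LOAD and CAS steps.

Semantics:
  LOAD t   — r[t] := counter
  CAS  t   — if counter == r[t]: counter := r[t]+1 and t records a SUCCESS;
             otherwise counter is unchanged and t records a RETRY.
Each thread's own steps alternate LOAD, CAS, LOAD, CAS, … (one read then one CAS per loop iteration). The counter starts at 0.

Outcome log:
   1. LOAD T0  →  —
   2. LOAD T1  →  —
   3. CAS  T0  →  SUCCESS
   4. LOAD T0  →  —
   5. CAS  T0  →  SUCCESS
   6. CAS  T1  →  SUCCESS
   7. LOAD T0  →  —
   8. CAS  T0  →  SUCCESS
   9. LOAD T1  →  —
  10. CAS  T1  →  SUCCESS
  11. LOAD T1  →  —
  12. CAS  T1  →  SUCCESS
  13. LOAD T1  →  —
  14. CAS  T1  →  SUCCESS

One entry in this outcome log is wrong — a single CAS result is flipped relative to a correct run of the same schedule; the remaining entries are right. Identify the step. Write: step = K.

Correct run:
[1] T0.load  rd  (counter 0, T0.r 0)
[2] T1.load  rd  (counter 0, T1.r 0)
[3] T0.cas  hit  (counter 1, T0.r 0)
[4] T0.load  rd  (counter 1, T0.r 1)
[5] T0.cas  hit  (counter 2, T0.r 1)
[6] T1.cas  miss  (counter 2, T1.r 0)
[7] T0.load  rd  (counter 2, T0.r 2)
[8] T0.cas  hit  (counter 3, T0.r 2)
[9] T1.load  rd  (counter 3, T1.r 3)
[10] T1.cas  hit  (counter 4, T1.r 3)
[11] T1.load  rd  (counter 4, T1.r 4)
[12] T1.cas  hit  (counter 5, T1.r 4)
[13] T1.load  rd  (counter 5, T1.r 5)
[14] T1.cas  hit  (counter 6, T1.r 5)
Mismatch at 6.

step = 6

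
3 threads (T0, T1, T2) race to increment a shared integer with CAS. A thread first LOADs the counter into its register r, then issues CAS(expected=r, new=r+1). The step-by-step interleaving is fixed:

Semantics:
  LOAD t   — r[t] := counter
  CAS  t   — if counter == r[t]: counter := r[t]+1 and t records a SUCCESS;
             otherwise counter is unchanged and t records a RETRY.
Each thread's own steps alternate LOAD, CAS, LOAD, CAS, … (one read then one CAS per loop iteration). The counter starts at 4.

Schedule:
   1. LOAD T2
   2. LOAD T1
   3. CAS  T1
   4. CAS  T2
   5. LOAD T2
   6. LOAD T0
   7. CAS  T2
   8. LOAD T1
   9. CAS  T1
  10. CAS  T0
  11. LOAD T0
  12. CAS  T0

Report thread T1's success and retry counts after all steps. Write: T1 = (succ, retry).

[1] T2.load  rd  (counter 4, T2.r 4)
[2] T1.load  rd  (counter 4, T1.r 4)
[3] T1.cas  hit  (counter 5, T1.r 4)
[4] T2.cas  miss  (counter 5, T2.r 4)
[5] T2.load  rd  (counter 5, T2.r 5)
[6] T0.load  rd  (counter 5, T0.r 5)
[7] T2.cas  hit  (counter 6, T2.r 5)
[8] T1.load  rd  (counter 6, T1.r 6)
[9] T1.cas  hit  (counter 7, T1.r 6)
[10] T0.cas  miss  (counter 7, T0.r 5)
[11] T0.load  rd  (counter 7, T0.r 7)
[12] T0.cas  hit  (counter 8, T0.r 7)

T1 = (2, 0)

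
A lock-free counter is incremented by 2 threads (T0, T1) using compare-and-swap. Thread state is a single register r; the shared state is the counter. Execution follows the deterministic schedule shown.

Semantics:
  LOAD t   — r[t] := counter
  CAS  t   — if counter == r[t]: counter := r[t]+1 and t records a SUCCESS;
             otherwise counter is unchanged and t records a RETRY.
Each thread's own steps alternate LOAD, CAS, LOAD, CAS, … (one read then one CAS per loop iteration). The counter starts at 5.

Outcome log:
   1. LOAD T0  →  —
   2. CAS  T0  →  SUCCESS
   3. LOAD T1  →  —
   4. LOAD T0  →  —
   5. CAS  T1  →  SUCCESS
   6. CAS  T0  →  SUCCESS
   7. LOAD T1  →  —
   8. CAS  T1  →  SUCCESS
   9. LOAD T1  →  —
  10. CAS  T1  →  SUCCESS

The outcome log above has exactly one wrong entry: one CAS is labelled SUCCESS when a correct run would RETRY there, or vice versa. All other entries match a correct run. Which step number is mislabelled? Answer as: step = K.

Re-executing:
#1 T0 reads 5
#2 T0 CAS(5→6) writes; counter now 6
#3 T1 reads 6
#4 T0 reads 6
#5 T1 CAS(6→7) writes; counter now 7
#6 T0 CAS(6→7) fails; counter now 7
#7 T1 reads 7
#8 T1 CAS(7→8) writes; counter now 8
#9 T1 reads 8
#10 T1 CAS(8→9) writes; counter now 9
Mismatch at 6.

step = 6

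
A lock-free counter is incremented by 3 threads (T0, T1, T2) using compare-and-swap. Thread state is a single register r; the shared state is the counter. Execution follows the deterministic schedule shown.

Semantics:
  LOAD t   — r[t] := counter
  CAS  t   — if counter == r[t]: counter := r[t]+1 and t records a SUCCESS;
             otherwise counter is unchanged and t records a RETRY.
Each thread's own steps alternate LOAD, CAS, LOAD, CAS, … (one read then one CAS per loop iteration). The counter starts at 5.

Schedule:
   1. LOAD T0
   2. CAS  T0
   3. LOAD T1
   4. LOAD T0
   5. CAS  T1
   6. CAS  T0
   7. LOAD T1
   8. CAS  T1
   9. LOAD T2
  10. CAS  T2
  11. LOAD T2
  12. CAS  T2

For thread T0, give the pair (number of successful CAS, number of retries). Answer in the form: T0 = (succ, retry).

T0 = (1, 1)

T0 LOAD — after: cnt=5, r=5 — load
T0 CAS — after: cnt=6, r=5 — ok
T1 LOAD — after: cnt=6, r=6 — load
T0 LOAD — after: cnt=6, r=6 — load
T1 CAS — after: cnt=7, r=6 — ok
T0 CAS — after: cnt=7, r=6 — retry
T1 LOAD — after: cnt=7, r=7 — load
T1 CAS — after: cnt=8, r=7 — ok
T2 LOAD — after: cnt=8, r=8 — load
T2 CAS — after: cnt=9, r=8 — ok
T2 LOAD — after: cnt=9, r=9 — load
T2 CAS — after: cnt=10, r=9 — ok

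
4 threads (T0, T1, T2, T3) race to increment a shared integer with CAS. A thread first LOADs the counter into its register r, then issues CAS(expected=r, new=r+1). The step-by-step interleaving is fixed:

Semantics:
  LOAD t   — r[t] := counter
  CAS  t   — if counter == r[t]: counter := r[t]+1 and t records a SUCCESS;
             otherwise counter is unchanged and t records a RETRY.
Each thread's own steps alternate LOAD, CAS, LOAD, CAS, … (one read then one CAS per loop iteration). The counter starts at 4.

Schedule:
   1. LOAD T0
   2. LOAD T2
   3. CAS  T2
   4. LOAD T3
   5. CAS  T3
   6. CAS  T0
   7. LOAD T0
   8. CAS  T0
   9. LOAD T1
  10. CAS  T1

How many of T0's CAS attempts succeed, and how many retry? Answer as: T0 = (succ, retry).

T0 = (1, 1)

[1] T0.load  rd  (counter 4, T0.r 4)
[2] T2.load  rd  (counter 4, T2.r 4)
[3] T2.cas  hit  (counter 5, T2.r 4)
[4] T3.load  rd  (counter 5, T3.r 5)
[5] T3.cas  hit  (counter 6, T3.r 5)
[6] T0.cas  miss  (counter 6, T0.r 4)
[7] T0.load  rd  (counter 6, T0.r 6)
[8] T0.cas  hit  (counter 7, T0.r 6)
[9] T1.load  rd  (counter 7, T1.r 7)
[10] T1.cas  hit  (counter 8, T1.r 7)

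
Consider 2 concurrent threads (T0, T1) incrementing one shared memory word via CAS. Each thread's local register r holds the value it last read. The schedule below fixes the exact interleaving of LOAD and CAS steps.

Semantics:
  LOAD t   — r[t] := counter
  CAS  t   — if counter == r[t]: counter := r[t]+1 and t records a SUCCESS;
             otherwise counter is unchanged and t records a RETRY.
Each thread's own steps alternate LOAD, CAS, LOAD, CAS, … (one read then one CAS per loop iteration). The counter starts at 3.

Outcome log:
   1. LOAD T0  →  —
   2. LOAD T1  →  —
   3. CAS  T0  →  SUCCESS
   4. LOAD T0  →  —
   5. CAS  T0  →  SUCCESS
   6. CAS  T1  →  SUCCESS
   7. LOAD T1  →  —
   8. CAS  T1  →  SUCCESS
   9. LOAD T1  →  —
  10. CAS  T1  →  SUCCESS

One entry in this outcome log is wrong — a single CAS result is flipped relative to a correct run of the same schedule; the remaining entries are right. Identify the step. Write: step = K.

step = 6

Reference trace:
step 1: T0 LOAD ⇒ load; ctr=3 reg=3
step 2: T1 LOAD ⇒ load; ctr=3 reg=3
step 3: T0 CAS ⇒ ok; ctr=4 reg=3
step 4: T0 LOAD ⇒ load; ctr=4 reg=4
step 5: T0 CAS ⇒ ok; ctr=5 reg=4
step 6: T1 CAS ⇒ retry; ctr=5 reg=3
step 7: T1 LOAD ⇒ load; ctr=5 reg=5
step 8: T1 CAS ⇒ ok; ctr=6 reg=5
step 9: T1 LOAD ⇒ load; ctr=6 reg=6
step 10: T1 CAS ⇒ ok; ctr=7 reg=6
Mismatch at 6.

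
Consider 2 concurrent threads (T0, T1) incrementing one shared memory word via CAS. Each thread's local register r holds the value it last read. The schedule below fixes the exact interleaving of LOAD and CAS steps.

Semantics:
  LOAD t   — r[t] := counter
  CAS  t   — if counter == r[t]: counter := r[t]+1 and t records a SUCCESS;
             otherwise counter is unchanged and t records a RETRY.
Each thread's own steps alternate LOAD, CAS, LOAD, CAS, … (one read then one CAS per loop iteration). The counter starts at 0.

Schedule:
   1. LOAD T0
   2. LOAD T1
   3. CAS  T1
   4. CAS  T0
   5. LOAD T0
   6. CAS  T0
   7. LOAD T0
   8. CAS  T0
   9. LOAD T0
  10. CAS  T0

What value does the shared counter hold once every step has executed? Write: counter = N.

counter = 4

[1] T0.load  rd  (counter 0, T0.r 0)
[2] T1.load  rd  (counter 0, T1.r 0)
[3] T1.cas  hit  (counter 1, T1.r 0)
[4] T0.cas  miss  (counter 1, T0.r 0)
[5] T0.load  rd  (counter 1, T0.r 1)
[6] T0.cas  hit  (counter 2, T0.r 1)
[7] T0.load  rd  (counter 2, T0.r 2)
[8] T0.cas  hit  (counter 3, T0.r 2)
[9] T0.load  rd  (counter 3, T0.r 3)
[10] T0.cas  hit  (counter 4, T0.r 3)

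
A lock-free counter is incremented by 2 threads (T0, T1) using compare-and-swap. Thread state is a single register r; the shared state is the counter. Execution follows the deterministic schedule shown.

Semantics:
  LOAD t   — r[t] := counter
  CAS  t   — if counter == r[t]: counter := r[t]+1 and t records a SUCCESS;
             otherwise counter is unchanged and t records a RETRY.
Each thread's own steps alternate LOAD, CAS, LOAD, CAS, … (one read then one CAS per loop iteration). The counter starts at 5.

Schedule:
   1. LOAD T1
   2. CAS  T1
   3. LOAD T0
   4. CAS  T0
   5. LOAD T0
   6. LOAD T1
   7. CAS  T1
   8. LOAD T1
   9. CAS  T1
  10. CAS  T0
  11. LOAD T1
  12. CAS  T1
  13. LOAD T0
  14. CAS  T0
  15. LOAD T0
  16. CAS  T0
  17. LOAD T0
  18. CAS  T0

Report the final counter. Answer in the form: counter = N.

1. LOAD T1 → mem=5 r[T1]=5 [LOAD]
2. CAS T1 → mem=6 r[T1]=5 [OK]
3. LOAD T0 → mem=6 r[T0]=6 [LOAD]
4. CAS T0 → mem=7 r[T0]=6 [OK]
5. LOAD T0 → mem=7 r[T0]=7 [LOAD]
6. LOAD T1 → mem=7 r[T1]=7 [LOAD]
7. CAS T1 → mem=8 r[T1]=7 [OK]
8. LOAD T1 → mem=8 r[T1]=8 [LOAD]
9. CAS T1 → mem=9 r[T1]=8 [OK]
10. CAS T0 → mem=9 r[T0]=7 [RETRY]
11. LOAD T1 → mem=9 r[T1]=9 [LOAD]
12. CAS T1 → mem=10 r[T1]=9 [OK]
13. LOAD T0 → mem=10 r[T0]=10 [LOAD]
14. CAS T0 → mem=11 r[T0]=10 [OK]
15. LOAD T0 → mem=11 r[T0]=11 [LOAD]
16. CAS T0 → mem=12 r[T0]=11 [OK]
17. LOAD T0 → mem=12 r[T0]=12 [LOAD]
18. CAS T0 → mem=13 r[T0]=12 [OK]

counter = 13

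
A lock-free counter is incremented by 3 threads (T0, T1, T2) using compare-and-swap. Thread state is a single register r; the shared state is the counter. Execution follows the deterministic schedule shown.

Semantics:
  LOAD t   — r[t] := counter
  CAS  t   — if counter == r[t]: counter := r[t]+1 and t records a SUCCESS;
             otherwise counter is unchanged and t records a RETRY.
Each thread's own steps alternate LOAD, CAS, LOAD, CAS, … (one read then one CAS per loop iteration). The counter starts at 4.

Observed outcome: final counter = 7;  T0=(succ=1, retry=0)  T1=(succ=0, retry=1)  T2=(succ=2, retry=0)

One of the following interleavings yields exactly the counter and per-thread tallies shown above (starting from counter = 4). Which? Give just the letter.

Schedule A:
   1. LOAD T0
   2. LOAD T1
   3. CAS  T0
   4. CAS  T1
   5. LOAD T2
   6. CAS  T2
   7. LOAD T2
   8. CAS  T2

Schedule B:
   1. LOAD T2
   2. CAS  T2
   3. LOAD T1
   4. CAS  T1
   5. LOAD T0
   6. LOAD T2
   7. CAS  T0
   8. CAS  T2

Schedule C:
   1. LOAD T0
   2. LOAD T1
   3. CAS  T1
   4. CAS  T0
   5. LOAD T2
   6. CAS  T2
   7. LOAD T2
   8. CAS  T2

Run A:
1. LOAD T0 → mem=4 r[T0]=4 [LOAD]
2. LOAD T1 → mem=4 r[T1]=4 [LOAD]
3. CAS T0 → mem=5 r[T0]=4 [OK]
4. CAS T1 → mem=5 r[T1]=4 [RETRY]
5. LOAD T2 → mem=5 r[T2]=5 [LOAD]
6. CAS T2 → mem=6 r[T2]=5 [OK]
7. LOAD T2 → mem=6 r[T2]=6 [LOAD]
8. CAS T2 → mem=7 r[T2]=6 [OK]

A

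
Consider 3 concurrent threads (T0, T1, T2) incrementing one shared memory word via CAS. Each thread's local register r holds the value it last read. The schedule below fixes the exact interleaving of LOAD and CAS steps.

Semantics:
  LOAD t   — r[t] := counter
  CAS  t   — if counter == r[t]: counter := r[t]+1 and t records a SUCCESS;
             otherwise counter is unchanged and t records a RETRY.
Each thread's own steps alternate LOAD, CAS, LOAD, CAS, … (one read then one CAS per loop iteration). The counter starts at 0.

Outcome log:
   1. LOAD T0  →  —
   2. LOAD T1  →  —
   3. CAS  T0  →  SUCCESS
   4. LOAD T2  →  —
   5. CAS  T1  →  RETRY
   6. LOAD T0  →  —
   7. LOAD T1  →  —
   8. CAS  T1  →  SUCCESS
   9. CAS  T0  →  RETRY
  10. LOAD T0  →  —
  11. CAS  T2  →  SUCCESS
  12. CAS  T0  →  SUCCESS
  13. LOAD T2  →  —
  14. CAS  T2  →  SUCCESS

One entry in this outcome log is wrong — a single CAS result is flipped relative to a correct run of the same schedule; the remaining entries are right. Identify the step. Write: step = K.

step = 11

Correct run:
   1) LOAD T0:  M=0  r_T0=0
   2) LOAD T1:  M=0  r_T1=0
   3) CAS  T0:  M=1  r_T0=0 ✓
   4) LOAD T2:  M=1  r_T2=1
   5) CAS  T1:  M=1  r_T1=0 ✗
   6) LOAD T0:  M=1  r_T0=1
   7) LOAD T1:  M=1  r_T1=1
   8) CAS  T1:  M=2  r_T1=1 ✓
   9) CAS  T0:  M=2  r_T0=1 ✗
  10) LOAD T0:  M=2  r_T0=2
  11) CAS  T2:  M=2  r_T2=1 ✗
  12) CAS  T0:  M=3  r_T0=2 ✓
  13) LOAD T2:  M=3  r_T2=3
  14) CAS  T2:  M=4  r_T2=3 ✓
Log disagrees first at step 11.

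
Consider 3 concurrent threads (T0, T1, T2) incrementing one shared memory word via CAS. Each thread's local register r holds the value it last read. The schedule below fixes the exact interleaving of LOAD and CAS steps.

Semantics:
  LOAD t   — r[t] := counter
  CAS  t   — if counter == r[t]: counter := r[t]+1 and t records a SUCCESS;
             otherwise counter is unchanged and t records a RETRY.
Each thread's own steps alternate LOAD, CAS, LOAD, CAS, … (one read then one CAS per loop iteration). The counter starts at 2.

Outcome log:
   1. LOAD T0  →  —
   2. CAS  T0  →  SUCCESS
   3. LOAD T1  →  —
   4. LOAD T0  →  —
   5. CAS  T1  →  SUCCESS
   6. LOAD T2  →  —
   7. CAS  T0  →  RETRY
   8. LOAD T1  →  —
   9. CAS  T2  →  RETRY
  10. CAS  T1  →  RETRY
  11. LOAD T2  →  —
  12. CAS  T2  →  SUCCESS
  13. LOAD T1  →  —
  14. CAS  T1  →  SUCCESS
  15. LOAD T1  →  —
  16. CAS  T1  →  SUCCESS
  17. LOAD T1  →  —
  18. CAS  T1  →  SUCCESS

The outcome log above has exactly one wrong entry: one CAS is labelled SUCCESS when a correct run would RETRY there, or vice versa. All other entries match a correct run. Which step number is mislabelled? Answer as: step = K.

step = 9

Correct run:
1. LOAD T0 → mem=2 r[T0]=2 [LOAD]
2. CAS T0 → mem=3 r[T0]=2 [OK]
3. LOAD T1 → mem=3 r[T1]=3 [LOAD]
4. LOAD T0 → mem=3 r[T0]=3 [LOAD]
5. CAS T1 → mem=4 r[T1]=3 [OK]
6. LOAD T2 → mem=4 r[T2]=4 [LOAD]
7. CAS T0 → mem=4 r[T0]=3 [RETRY]
8. LOAD T1 → mem=4 r[T1]=4 [LOAD]
9. CAS T2 → mem=5 r[T2]=4 [OK]
10. CAS T1 → mem=5 r[T1]=4 [RETRY]
11. LOAD T2 → mem=5 r[T2]=5 [LOAD]
12. CAS T2 → mem=6 r[T2]=5 [OK]
13. LOAD T1 → mem=6 r[T1]=6 [LOAD]
14. CAS T1 → mem=7 r[T1]=6 [OK]
15. LOAD T1 → mem=7 r[T1]=7 [LOAD]
16. CAS T1 → mem=8 r[T1]=7 [OK]
17. LOAD T1 → mem=8 r[T1]=8 [LOAD]
18. CAS T1 → mem=9 r[T1]=8 [OK]
Flip is step 9.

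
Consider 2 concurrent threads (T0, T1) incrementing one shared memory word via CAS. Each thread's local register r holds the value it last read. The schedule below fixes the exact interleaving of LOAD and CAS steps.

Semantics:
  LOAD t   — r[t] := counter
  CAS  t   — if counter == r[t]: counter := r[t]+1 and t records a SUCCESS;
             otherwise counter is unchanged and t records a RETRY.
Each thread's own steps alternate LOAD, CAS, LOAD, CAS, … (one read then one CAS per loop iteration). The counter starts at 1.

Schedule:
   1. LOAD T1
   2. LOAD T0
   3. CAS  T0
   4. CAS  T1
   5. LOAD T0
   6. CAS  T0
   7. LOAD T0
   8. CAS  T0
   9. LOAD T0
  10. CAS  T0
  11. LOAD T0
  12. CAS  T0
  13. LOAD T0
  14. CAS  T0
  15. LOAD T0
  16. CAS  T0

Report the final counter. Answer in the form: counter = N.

#1 T1 reads 1
#2 T0 reads 1
#3 T0 CAS(1→2) writes; counter now 2
#4 T1 CAS(1→2) fails; counter now 2
#5 T0 reads 2
#6 T0 CAS(2→3) writes; counter now 3
#7 T0 reads 3
#8 T0 CAS(3→4) writes; counter now 4
#9 T0 reads 4
#10 T0 CAS(4→5) writes; counter now 5
#11 T0 reads 5
#12 T0 CAS(5→6) writes; counter now 6
#13 T0 reads 6
#14 T0 CAS(6→7) writes; counter now 7
#15 T0 reads 7
#16 T0 CAS(7→8) writes; counter now 8

counter = 8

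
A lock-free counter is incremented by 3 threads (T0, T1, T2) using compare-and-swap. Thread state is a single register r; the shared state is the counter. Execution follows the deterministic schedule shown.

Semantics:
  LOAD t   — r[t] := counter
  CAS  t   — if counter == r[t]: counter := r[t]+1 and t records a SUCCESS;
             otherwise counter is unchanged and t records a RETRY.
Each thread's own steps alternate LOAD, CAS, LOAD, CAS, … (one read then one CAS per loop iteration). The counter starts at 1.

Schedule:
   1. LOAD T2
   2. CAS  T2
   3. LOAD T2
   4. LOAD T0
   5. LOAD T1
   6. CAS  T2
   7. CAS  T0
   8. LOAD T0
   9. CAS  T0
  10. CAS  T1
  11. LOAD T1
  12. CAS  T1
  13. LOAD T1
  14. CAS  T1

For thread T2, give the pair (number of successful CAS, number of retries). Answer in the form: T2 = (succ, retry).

T2 = (2, 0)

#1 T2 reads 1
#2 T2 CAS(1→2) writes; counter now 2
#3 T2 reads 2
#4 T0 reads 2
#5 T1 reads 2
#6 T2 CAS(2→3) writes; counter now 3
#7 T0 CAS(2→3) fails; counter now 3
#8 T0 reads 3
#9 T0 CAS(3→4) writes; counter now 4
#10 T1 CAS(2→3) fails; counter now 4
#11 T1 reads 4
#12 T1 CAS(4→5) writes; counter now 5
#13 T1 reads 5
#14 T1 CAS(5→6) writes; counter now 6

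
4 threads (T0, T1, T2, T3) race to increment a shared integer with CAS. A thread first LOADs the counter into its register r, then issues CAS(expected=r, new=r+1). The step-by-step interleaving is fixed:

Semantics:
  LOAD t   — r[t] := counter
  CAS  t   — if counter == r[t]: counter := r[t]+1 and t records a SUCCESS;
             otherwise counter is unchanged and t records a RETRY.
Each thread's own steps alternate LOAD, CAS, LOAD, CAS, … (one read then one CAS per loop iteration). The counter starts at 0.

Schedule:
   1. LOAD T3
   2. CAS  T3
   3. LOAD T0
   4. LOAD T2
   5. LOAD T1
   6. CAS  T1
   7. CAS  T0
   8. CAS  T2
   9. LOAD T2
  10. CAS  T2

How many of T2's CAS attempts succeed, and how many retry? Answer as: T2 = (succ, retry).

T2 = (1, 1)

[1] T3.load  rd  (counter 0, T3.r 0)
[2] T3.cas  hit  (counter 1, T3.r 0)
[3] T0.load  rd  (counter 1, T0.r 1)
[4] T2.load  rd  (counter 1, T2.r 1)
[5] T1.load  rd  (counter 1, T1.r 1)
[6] T1.cas  hit  (counter 2, T1.r 1)
[7] T0.cas  miss  (counter 2, T0.r 1)
[8] T2.cas  miss  (counter 2, T2.r 1)
[9] T2.load  rd  (counter 2, T2.r 2)
[10] T2.cas  hit  (counter 3, T2.r 2)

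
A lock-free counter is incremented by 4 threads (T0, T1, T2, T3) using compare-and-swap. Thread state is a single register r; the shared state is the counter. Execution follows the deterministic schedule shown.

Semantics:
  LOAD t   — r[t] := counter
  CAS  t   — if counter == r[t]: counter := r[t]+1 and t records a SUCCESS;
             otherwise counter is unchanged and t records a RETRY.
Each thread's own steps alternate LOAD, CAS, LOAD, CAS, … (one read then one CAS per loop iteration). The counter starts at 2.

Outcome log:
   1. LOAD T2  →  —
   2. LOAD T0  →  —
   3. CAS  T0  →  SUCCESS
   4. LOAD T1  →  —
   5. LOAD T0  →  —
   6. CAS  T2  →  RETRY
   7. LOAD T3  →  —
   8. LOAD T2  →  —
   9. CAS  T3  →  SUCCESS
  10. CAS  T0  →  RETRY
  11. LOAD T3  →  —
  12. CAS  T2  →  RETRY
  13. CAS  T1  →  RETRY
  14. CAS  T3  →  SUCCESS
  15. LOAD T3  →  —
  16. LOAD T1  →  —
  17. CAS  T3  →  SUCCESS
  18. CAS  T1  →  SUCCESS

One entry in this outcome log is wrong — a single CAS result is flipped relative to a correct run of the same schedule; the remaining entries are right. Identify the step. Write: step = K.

step = 18

Reference trace:
   1) LOAD T2:  M=2  r_T2=2
   2) LOAD T0:  M=2  r_T0=2
   3) CAS  T0:  M=3  r_T0=2 ✓
   4) LOAD T1:  M=3  r_T1=3
   5) LOAD T0:  M=3  r_T0=3
   6) CAS  T2:  M=3  r_T2=2 ✗
   7) LOAD T3:  M=3  r_T3=3
   8) LOAD T2:  M=3  r_T2=3
   9) CAS  T3:  M=4  r_T3=3 ✓
  10) CAS  T0:  M=4  r_T0=3 ✗
  11) LOAD T3:  M=4  r_T3=4
  12) CAS  T2:  M=4  r_T2=3 ✗
  13) CAS  T1:  M=4  r_T1=3 ✗
  14) CAS  T3:  M=5  r_T3=4 ✓
  15) LOAD T3:  M=5  r_T3=5
  16) LOAD T1:  M=5  r_T1=5
  17) CAS  T3:  M=6  r_T3=5 ✓
  18) CAS  T1:  M=6  r_T1=5 ✗
Mismatch at 18.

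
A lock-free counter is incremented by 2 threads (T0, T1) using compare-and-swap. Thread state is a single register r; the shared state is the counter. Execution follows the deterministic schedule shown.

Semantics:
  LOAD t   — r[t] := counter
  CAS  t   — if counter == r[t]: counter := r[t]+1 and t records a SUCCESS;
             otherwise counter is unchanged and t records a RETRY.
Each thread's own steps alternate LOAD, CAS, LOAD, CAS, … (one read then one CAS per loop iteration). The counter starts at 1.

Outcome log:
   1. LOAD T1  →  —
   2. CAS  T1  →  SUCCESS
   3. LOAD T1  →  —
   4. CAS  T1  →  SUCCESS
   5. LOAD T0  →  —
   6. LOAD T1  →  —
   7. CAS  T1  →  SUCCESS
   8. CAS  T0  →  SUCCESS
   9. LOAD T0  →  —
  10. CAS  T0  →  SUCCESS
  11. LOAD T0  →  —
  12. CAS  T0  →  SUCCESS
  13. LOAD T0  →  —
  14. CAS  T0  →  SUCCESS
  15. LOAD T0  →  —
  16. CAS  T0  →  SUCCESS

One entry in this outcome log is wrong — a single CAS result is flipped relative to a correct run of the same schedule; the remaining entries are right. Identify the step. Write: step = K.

step = 8

Re-executing:
#1 T1 reads 1
#2 T1 CAS(1→2) writes; counter now 2
#3 T1 reads 2
#4 T1 CAS(2→3) writes; counter now 3
#5 T0 reads 3
#6 T1 reads 3
#7 T1 CAS(3→4) writes; counter now 4
#8 T0 CAS(3→4) fails; counter now 4
#9 T0 reads 4
#10 T0 CAS(4→5) writes; counter now 5
#11 T0 reads 5
#12 T0 CAS(5→6) writes; counter now 6
#13 T0 reads 6
#14 T0 CAS(6→7) writes; counter now 7
#15 T0 reads 7
#16 T0 CAS(7→8) writes; counter now 8
Mismatch at 8.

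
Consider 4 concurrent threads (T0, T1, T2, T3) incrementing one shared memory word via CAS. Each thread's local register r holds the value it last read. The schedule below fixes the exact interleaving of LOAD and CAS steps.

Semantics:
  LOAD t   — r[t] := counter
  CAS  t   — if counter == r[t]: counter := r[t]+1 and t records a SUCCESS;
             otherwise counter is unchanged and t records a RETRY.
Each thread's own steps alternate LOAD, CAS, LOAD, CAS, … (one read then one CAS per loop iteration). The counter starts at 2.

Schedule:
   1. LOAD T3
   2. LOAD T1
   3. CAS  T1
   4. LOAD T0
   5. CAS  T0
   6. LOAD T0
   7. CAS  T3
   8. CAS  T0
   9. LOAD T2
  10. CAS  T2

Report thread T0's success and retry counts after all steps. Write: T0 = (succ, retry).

#1 T3 reads 2
#2 T1 reads 2
#3 T1 CAS(2→3) writes; counter now 3
#4 T0 reads 3
#5 T0 CAS(3→4) writes; counter now 4
#6 T0 reads 4
#7 T3 CAS(2→3) fails; counter now 4
#8 T0 CAS(4→5) writes; counter now 5
#9 T2 reads 5
#10 T2 CAS(5→6) writes; counter now 6

T0 = (2, 0)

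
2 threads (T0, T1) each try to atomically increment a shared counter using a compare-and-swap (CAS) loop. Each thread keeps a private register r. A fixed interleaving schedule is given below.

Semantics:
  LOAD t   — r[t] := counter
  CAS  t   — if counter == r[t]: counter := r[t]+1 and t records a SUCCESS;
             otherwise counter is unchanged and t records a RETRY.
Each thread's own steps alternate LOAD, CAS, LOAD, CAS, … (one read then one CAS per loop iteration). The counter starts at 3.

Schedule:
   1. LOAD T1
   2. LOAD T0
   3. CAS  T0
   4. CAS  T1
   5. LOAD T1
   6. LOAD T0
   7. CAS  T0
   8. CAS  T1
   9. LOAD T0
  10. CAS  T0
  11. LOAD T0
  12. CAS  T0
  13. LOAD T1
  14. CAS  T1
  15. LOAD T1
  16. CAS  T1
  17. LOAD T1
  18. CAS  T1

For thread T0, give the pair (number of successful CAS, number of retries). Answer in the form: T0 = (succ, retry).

   1) LOAD T1:  M=3  r_T1=3
   2) LOAD T0:  M=3  r_T0=3
   3) CAS  T0:  M=4  r_T0=3 ✓
   4) CAS  T1:  M=4  r_T1=3 ✗
   5) LOAD T1:  M=4  r_T1=4
   6) LOAD T0:  M=4  r_T0=4
   7) CAS  T0:  M=5  r_T0=4 ✓
   8) CAS  T1:  M=5  r_T1=4 ✗
   9) LOAD T0:  M=5  r_T0=5
  10) CAS  T0:  M=6  r_T0=5 ✓
  11) LOAD T0:  M=6  r_T0=6
  12) CAS  T0:  M=7  r_T0=6 ✓
  13) LOAD T1:  M=7  r_T1=7
  14) CAS  T1:  M=8  r_T1=7 ✓
  15) LOAD T1:  M=8  r_T1=8
  16) CAS  T1:  M=9  r_T1=8 ✓
  17) LOAD T1:  M=9  r_T1=9
  18) CAS  T1:  M=10  r_T1=9 ✓

T0 = (4, 0)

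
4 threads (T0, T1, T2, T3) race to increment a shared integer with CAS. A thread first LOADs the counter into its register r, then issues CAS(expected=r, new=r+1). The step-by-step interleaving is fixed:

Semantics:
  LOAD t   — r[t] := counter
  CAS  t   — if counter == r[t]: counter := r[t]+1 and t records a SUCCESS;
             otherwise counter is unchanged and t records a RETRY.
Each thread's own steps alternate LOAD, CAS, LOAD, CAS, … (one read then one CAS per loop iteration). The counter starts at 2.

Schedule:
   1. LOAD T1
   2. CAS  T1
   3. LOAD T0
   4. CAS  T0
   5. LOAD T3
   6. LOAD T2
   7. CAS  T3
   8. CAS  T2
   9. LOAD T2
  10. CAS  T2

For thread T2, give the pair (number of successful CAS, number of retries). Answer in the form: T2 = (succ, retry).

T2 = (1, 1)

#1 T1 reads 2
#2 T1 CAS(2→3) writes; counter now 3
#3 T0 reads 3
#4 T0 CAS(3→4) writes; counter now 4
#5 T3 reads 4
#6 T2 reads 4
#7 T3 CAS(4→5) writes; counter now 5
#8 T2 CAS(4→5) fails; counter now 5
#9 T2 reads 5
#10 T2 CAS(5→6) writes; counter now 6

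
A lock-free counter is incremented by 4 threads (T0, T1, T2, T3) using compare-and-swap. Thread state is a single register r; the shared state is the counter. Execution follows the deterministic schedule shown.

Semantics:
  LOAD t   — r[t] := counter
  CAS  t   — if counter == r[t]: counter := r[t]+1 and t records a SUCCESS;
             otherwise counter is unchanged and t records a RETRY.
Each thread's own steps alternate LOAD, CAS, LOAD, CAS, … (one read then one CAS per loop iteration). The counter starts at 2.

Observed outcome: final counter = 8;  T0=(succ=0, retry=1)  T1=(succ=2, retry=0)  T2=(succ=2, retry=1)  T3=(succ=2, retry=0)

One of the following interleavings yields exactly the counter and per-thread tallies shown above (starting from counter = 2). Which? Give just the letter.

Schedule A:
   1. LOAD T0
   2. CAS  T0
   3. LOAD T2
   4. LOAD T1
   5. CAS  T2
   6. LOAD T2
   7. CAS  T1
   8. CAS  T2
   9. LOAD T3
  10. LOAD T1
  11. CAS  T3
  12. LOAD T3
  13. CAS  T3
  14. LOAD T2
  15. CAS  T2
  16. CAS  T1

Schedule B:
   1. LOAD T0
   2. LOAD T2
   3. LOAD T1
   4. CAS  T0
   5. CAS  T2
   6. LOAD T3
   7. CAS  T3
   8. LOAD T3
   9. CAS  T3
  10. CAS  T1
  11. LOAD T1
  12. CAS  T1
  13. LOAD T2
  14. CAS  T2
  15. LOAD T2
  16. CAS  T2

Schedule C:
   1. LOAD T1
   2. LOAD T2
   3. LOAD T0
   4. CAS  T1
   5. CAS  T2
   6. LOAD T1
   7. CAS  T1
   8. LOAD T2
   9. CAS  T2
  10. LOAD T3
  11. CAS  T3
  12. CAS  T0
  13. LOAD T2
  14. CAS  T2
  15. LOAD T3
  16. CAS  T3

C

Simulating candidate C:
#1 T1 reads 2
#2 T2 reads 2
#3 T0 reads 2
#4 T1 CAS(2→3) writes; counter now 3
#5 T2 CAS(2→3) fails; counter now 3
#6 T1 reads 3
#7 T1 CAS(3→4) writes; counter now 4
#8 T2 reads 4
#9 T2 CAS(4→5) writes; counter now 5
#10 T3 reads 5
#11 T3 CAS(5→6) writes; counter now 6
#12 T0 CAS(2→3) fails; counter now 6
#13 T2 reads 6
#14 T2 CAS(6→7) writes; counter now 7
#15 T3 reads 7
#16 T3 CAS(7→8) writes; counter now 8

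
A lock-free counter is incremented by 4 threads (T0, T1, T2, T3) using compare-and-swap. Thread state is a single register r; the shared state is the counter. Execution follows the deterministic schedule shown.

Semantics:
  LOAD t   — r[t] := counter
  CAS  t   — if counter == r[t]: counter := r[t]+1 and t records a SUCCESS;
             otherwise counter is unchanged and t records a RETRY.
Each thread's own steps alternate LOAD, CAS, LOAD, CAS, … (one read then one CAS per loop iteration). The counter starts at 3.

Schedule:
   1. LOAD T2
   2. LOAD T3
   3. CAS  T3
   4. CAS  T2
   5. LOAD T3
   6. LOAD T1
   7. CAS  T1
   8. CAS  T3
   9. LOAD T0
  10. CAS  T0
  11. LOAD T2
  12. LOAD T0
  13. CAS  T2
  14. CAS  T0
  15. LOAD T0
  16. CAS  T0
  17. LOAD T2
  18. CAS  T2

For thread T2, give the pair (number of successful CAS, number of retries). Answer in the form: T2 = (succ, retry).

T2 = (2, 1)

#1 T2 reads 3
#2 T3 reads 3
#3 T3 CAS(3→4) writes; counter now 4
#4 T2 CAS(3→4) fails; counter now 4
#5 T3 reads 4
#6 T1 reads 4
#7 T1 CAS(4→5) writes; counter now 5
#8 T3 CAS(4→5) fails; counter now 5
#9 T0 reads 5
#10 T0 CAS(5→6) writes; counter now 6
#11 T2 reads 6
#12 T0 reads 6
#13 T2 CAS(6→7) writes; counter now 7
#14 T0 CAS(6→7) fails; counter now 7
#15 T0 reads 7
#16 T0 CAS(7→8) writes; counter now 8
#17 T2 reads 8
#18 T2 CAS(8→9) writes; counter now 9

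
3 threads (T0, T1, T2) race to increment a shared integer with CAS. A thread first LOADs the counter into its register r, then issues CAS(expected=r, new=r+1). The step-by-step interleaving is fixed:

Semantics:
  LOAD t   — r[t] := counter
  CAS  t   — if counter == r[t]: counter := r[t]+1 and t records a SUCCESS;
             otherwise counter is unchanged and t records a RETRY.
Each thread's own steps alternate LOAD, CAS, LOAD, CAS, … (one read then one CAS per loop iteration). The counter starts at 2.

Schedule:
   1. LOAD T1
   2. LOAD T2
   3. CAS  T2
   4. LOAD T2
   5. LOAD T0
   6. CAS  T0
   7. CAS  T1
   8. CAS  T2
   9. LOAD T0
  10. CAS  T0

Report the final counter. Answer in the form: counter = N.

step 1: T1 LOAD ⇒ load; ctr=2 reg=2
step 2: T2 LOAD ⇒ load; ctr=2 reg=2
step 3: T2 CAS ⇒ ok; ctr=3 reg=2
step 4: T2 LOAD ⇒ load; ctr=3 reg=3
step 5: T0 LOAD ⇒ load; ctr=3 reg=3
step 6: T0 CAS ⇒ ok; ctr=4 reg=3
step 7: T1 CAS ⇒ retry; ctr=4 reg=2
step 8: T2 CAS ⇒ retry; ctr=4 reg=3
step 9: T0 LOAD ⇒ load; ctr=4 reg=4
step 10: T0 CAS ⇒ ok; ctr=5 reg=4

counter = 5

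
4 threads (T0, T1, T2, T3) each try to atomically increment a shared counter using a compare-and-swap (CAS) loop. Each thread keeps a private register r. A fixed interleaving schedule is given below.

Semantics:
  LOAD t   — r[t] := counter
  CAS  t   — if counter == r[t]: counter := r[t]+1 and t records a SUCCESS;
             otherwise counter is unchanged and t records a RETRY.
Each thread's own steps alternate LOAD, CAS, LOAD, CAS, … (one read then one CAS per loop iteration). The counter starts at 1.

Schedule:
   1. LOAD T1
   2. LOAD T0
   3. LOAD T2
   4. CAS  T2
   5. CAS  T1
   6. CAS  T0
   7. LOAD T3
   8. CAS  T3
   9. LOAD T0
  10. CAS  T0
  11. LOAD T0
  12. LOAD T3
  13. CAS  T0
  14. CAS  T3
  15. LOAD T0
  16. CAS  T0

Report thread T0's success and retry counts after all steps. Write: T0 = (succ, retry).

T0 = (3, 1)

T1 LOAD — after: cnt=1, r=1 — load
T0 LOAD — after: cnt=1, r=1 — load
T2 LOAD — after: cnt=1, r=1 — load
T2 CAS — after: cnt=2, r=1 — ok
T1 CAS — after: cnt=2, r=1 — retry
T0 CAS — after: cnt=2, r=1 — retry
T3 LOAD — after: cnt=2, r=2 — load
T3 CAS — after: cnt=3, r=2 — ok
T0 LOAD — after: cnt=3, r=3 — load
T0 CAS — after: cnt=4, r=3 — ok
T0 LOAD — after: cnt=4, r=4 — load
T3 LOAD — after: cnt=4, r=4 — load
T0 CAS — after: cnt=5, r=4 — ok
T3 CAS — after: cnt=5, r=4 — retry
T0 LOAD — after: cnt=5, r=5 — load
T0 CAS — after: cnt=6, r=5 — ok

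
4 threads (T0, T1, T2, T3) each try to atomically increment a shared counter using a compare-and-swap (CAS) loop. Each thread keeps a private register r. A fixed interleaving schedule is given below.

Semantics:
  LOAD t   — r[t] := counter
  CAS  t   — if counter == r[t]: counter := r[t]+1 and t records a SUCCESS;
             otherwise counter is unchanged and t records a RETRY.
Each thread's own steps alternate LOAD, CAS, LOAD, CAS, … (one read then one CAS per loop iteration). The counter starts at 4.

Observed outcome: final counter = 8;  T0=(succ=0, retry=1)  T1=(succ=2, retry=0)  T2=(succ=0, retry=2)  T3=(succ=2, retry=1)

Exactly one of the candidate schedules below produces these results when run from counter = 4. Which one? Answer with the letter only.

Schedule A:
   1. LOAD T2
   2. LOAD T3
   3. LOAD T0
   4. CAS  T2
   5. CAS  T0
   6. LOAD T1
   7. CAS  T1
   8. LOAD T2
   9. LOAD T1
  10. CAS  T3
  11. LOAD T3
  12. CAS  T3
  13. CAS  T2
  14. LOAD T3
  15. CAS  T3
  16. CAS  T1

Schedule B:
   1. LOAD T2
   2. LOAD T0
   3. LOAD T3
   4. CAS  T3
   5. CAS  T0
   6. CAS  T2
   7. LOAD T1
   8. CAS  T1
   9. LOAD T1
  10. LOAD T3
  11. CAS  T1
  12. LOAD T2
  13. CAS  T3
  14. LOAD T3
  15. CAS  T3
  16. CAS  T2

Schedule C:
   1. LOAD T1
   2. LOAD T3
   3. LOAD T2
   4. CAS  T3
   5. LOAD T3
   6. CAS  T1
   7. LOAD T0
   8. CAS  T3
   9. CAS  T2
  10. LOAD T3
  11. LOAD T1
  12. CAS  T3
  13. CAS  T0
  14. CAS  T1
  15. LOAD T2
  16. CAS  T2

B

Run B:
#1 T2 reads 4
#2 T0 reads 4
#3 T3 reads 4
#4 T3 CAS(4→5) writes; counter now 5
#5 T0 CAS(4→5) fails; counter now 5
#6 T2 CAS(4→5) fails; counter now 5
#7 T1 reads 5
#8 T1 CAS(5→6) writes; counter now 6
#9 T1 reads 6
#10 T3 reads 6
#11 T1 CAS(6→7) writes; counter now 7
#12 T2 reads 7
#13 T3 CAS(6→7) fails; counter now 7
#14 T3 reads 7
#15 T3 CAS(7→8) writes; counter now 8
#16 T2 CAS(7→8) fails; counter now 8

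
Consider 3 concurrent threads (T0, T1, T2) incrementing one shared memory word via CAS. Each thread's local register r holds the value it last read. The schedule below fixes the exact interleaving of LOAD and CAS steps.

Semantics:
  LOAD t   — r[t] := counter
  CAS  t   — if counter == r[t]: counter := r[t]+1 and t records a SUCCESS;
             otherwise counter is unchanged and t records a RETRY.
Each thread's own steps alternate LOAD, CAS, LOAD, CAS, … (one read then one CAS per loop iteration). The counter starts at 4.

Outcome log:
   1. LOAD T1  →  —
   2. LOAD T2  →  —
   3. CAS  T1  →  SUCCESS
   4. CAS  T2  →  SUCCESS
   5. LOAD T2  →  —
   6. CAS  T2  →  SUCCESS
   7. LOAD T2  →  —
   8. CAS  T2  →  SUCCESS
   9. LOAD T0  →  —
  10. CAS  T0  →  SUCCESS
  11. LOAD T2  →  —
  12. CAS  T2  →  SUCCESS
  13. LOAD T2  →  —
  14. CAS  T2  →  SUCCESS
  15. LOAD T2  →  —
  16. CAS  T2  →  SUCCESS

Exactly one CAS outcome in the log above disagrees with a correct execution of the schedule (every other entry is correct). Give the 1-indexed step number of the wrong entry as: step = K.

step = 4

Reference trace:
1. LOAD T1 → mem=4 r[T1]=4 [LOAD]
2. LOAD T2 → mem=4 r[T2]=4 [LOAD]
3. CAS T1 → mem=5 r[T1]=4 [OK]
4. CAS T2 → mem=5 r[T2]=4 [RETRY]
5. LOAD T2 → mem=5 r[T2]=5 [LOAD]
6. CAS T2 → mem=6 r[T2]=5 [OK]
7. LOAD T2 → mem=6 r[T2]=6 [LOAD]
8. CAS T2 → mem=7 r[T2]=6 [OK]
9. LOAD T0 → mem=7 r[T0]=7 [LOAD]
10. CAS T0 → mem=8 r[T0]=7 [OK]
11. LOAD T2 → mem=8 r[T2]=8 [LOAD]
12. CAS T2 → mem=9 r[T2]=8 [OK]
13. LOAD T2 → mem=9 r[T2]=9 [LOAD]
14. CAS T2 → mem=10 r[T2]=9 [OK]
15. LOAD T2 → mem=10 r[T2]=10 [LOAD]
16. CAS T2 → mem=11 r[T2]=10 [OK]
Flip is step 4.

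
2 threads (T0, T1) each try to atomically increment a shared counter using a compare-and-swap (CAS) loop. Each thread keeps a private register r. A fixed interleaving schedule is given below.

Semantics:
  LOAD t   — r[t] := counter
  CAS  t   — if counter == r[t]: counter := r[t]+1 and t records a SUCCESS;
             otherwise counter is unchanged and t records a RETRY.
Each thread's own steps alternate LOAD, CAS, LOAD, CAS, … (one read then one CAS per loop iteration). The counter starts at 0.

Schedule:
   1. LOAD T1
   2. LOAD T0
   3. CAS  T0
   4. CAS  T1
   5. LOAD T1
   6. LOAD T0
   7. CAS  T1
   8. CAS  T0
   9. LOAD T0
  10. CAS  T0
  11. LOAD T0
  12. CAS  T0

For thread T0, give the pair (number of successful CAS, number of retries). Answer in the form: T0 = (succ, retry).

T0 = (3, 1)

   1) LOAD T1:  M=0  r_T1=0
   2) LOAD T0:  M=0  r_T0=0
   3) CAS  T0:  M=1  r_T0=0 ✓
   4) CAS  T1:  M=1  r_T1=0 ✗
   5) LOAD T1:  M=1  r_T1=1
   6) LOAD T0:  M=1  r_T0=1
   7) CAS  T1:  M=2  r_T1=1 ✓
   8) CAS  T0:  M=2  r_T0=1 ✗
   9) LOAD T0:  M=2  r_T0=2
  10) CAS  T0:  M=3  r_T0=2 ✓
  11) LOAD T0:  M=3  r_T0=3
  12) CAS  T0:  M=4  r_T0=3 ✓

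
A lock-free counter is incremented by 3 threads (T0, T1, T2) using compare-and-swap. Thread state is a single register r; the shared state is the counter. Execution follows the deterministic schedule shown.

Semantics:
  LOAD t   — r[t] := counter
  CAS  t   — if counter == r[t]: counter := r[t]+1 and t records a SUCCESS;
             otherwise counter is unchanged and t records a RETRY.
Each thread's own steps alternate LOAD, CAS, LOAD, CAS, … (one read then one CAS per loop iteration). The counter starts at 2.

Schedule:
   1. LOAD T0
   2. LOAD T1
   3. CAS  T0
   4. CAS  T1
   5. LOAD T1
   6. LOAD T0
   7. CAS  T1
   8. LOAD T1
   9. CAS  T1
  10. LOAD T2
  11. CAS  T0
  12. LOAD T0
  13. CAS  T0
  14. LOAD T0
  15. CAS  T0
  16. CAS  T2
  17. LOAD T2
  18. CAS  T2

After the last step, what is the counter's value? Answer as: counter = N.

counter = 8

1. LOAD T0 → mem=2 r[T0]=2 [LOAD]
2. LOAD T1 → mem=2 r[T1]=2 [LOAD]
3. CAS T0 → mem=3 r[T0]=2 [OK]
4. CAS T1 → mem=3 r[T1]=2 [RETRY]
5. LOAD T1 → mem=3 r[T1]=3 [LOAD]
6. LOAD T0 → mem=3 r[T0]=3 [LOAD]
7. CAS T1 → mem=4 r[T1]=3 [OK]
8. LOAD T1 → mem=4 r[T1]=4 [LOAD]
9. CAS T1 → mem=5 r[T1]=4 [OK]
10. LOAD T2 → mem=5 r[T2]=5 [LOAD]
11. CAS T0 → mem=5 r[T0]=3 [RETRY]
12. LOAD T0 → mem=5 r[T0]=5 [LOAD]
13. CAS T0 → mem=6 r[T0]=5 [OK]
14. LOAD T0 → mem=6 r[T0]=6 [LOAD]
15. CAS T0 → mem=7 r[T0]=6 [OK]
16. CAS T2 → mem=7 r[T2]=5 [RETRY]
17. LOAD T2 → mem=7 r[T2]=7 [LOAD]
18. CAS T2 → mem=8 r[T2]=7 [OK]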